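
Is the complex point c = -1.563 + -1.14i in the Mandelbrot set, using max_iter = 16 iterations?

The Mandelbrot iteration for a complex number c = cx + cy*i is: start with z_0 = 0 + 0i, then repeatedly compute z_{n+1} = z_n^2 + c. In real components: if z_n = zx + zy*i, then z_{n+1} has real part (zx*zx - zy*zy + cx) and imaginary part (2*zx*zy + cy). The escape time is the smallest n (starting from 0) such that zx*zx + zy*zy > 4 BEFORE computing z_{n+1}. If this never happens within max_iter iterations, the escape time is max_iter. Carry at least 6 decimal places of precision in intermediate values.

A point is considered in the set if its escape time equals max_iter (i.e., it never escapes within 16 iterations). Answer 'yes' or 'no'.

z_0 = 0 + 0i, c = -1.5630 + -1.1400i
Iter 1: z = -1.5630 + -1.1400i, |z|^2 = 3.7426
Iter 2: z = -0.4196 + 2.4236i, |z|^2 = 6.0501
Escaped at iteration 2

Answer: no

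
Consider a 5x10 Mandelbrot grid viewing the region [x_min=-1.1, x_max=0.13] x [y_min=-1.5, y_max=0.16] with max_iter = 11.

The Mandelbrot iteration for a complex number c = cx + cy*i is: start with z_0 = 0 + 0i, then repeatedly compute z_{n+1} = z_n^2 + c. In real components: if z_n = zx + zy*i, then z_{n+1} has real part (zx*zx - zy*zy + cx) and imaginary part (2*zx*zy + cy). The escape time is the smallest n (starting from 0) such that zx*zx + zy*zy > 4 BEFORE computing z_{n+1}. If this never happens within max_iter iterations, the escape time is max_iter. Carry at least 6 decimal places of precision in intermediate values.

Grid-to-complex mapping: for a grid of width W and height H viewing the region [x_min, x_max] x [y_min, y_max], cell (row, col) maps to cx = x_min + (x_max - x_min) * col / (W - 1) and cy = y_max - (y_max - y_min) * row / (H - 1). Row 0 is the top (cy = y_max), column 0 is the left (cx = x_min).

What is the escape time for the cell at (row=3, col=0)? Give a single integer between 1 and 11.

Answer: 7

Derivation:
z_0 = 0 + 0i, c = -1.1000 + -0.3933i
Iter 1: z = -1.1000 + -0.3933i, |z|^2 = 1.3647
Iter 2: z = -0.0447 + 0.4720i, |z|^2 = 0.2248
Iter 3: z = -1.3208 + -0.4355i, |z|^2 = 1.9342
Iter 4: z = 0.4548 + 0.7572i, |z|^2 = 0.7801
Iter 5: z = -1.4665 + 0.2954i, |z|^2 = 2.2378
Iter 6: z = 0.9634 + -1.2596i, |z|^2 = 2.5147
Iter 7: z = -1.7586 + -2.8203i, |z|^2 = 11.0467
Escaped at iteration 7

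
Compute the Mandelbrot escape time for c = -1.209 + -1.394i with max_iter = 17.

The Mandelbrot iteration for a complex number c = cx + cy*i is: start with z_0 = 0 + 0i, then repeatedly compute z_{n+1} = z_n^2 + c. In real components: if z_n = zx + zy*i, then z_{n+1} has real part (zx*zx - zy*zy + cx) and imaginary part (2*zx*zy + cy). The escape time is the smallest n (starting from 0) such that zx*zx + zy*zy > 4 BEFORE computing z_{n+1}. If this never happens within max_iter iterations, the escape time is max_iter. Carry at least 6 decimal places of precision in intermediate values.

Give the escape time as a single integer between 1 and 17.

z_0 = 0 + 0i, c = -1.2090 + -1.3940i
Iter 1: z = -1.2090 + -1.3940i, |z|^2 = 3.4049
Iter 2: z = -1.6906 + 1.9767i, |z|^2 = 6.7653
Escaped at iteration 2

Answer: 2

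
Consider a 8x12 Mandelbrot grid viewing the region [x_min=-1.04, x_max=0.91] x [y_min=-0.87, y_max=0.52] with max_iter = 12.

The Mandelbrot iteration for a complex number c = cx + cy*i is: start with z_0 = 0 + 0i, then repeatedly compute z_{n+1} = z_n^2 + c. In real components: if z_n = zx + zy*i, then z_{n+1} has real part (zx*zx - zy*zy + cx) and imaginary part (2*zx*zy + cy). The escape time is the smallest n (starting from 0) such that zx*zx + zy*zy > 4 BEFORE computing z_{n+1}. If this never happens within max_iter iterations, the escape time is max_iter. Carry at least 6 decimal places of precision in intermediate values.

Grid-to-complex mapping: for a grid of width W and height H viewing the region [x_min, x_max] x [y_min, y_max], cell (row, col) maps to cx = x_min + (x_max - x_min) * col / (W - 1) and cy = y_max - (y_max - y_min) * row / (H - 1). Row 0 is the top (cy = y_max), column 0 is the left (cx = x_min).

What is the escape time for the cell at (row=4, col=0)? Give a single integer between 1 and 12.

Answer: 12

Derivation:
z_0 = 0 + 0i, c = -1.0400 + 0.0145i
Iter 1: z = -1.0400 + 0.0145i, |z|^2 = 1.0818
Iter 2: z = 0.0414 + -0.0157i, |z|^2 = 0.0020
Iter 3: z = -1.0385 + 0.0132i, |z|^2 = 1.0787
Iter 4: z = 0.0384 + -0.0130i, |z|^2 = 0.0016
Iter 5: z = -1.0387 + 0.0136i, |z|^2 = 1.0791
Iter 6: z = 0.0387 + -0.0136i, |z|^2 = 0.0017
Iter 7: z = -1.0387 + 0.0135i, |z|^2 = 1.0791
Iter 8: z = 0.0387 + -0.0135i, |z|^2 = 0.0017
Iter 9: z = -1.0387 + 0.0135i, |z|^2 = 1.0790
Iter 10: z = 0.0387 + -0.0135i, |z|^2 = 0.0017
Iter 11: z = -1.0387 + 0.0135i, |z|^2 = 1.0791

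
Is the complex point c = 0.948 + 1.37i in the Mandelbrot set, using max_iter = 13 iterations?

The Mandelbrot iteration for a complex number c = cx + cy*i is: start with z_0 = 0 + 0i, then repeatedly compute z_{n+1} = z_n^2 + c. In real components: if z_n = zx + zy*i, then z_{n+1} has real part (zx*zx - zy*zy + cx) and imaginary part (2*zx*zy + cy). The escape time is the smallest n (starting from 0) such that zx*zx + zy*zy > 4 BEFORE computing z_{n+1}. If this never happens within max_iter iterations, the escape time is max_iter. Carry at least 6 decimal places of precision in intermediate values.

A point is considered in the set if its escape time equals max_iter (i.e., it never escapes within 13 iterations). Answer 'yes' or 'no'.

z_0 = 0 + 0i, c = 0.9480 + 1.3700i
Iter 1: z = 0.9480 + 1.3700i, |z|^2 = 2.7756
Iter 2: z = -0.0302 + 3.9675i, |z|^2 = 15.7421
Escaped at iteration 2

Answer: no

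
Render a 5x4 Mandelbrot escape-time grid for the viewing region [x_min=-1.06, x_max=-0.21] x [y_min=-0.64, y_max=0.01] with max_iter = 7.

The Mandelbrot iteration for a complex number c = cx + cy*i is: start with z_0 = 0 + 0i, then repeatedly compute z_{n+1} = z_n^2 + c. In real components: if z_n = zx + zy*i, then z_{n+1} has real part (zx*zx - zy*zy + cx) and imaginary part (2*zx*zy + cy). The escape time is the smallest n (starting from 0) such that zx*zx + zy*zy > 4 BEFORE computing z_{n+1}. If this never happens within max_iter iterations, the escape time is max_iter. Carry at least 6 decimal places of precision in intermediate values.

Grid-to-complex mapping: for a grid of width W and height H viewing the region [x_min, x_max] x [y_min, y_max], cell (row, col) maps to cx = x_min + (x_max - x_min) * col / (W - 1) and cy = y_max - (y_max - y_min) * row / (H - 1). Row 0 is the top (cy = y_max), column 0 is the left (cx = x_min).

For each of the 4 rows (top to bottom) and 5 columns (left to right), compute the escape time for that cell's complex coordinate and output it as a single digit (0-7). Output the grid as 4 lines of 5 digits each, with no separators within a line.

Answer: 77777
77777
67777
45777

Derivation:
(row=0, col=0): c = -1.0600 + 0.0100i → escape time 7
(row=0, col=1): c = -0.8475 + 0.0100i → escape time 7
(row=0, col=2): c = -0.6350 + 0.0100i → escape time 7
(row=0, col=3): c = -0.4225 + 0.0100i → escape time 7
(row=0, col=4): c = -0.2100 + 0.0100i → escape time 7
(row=1, col=0): c = -1.0600 + -0.2067i → escape time 7
(row=1, col=1): c = -0.8475 + -0.2067i → escape time 7
(row=1, col=2): c = -0.6350 + -0.2067i → escape time 7
(row=1, col=3): c = -0.4225 + -0.2067i → escape time 7
(row=1, col=4): c = -0.2100 + -0.2067i → escape time 7
(row=2, col=0): c = -1.0600 + -0.4233i → escape time 6
(row=2, col=1): c = -0.8475 + -0.4233i → escape time 7
(row=2, col=2): c = -0.6350 + -0.4233i → escape time 7
(row=2, col=3): c = -0.4225 + -0.4233i → escape time 7
(row=2, col=4): c = -0.2100 + -0.4233i → escape time 7
(row=3, col=0): c = -1.0600 + -0.6400i → escape time 4
(row=3, col=1): c = -0.8475 + -0.6400i → escape time 5
(row=3, col=2): c = -0.6350 + -0.6400i → escape time 7
(row=3, col=3): c = -0.4225 + -0.6400i → escape time 7
(row=3, col=4): c = -0.2100 + -0.6400i → escape time 7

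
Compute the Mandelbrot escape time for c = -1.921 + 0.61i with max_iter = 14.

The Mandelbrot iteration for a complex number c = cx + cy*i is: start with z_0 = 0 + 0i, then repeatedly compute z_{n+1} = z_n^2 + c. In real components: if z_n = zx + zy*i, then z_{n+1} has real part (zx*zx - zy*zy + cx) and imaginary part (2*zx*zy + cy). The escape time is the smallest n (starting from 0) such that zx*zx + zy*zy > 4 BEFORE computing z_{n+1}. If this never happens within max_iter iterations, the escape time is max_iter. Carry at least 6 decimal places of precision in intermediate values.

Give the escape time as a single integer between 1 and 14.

Answer: 1

Derivation:
z_0 = 0 + 0i, c = -1.9210 + 0.6100i
Iter 1: z = -1.9210 + 0.6100i, |z|^2 = 4.0623
Escaped at iteration 1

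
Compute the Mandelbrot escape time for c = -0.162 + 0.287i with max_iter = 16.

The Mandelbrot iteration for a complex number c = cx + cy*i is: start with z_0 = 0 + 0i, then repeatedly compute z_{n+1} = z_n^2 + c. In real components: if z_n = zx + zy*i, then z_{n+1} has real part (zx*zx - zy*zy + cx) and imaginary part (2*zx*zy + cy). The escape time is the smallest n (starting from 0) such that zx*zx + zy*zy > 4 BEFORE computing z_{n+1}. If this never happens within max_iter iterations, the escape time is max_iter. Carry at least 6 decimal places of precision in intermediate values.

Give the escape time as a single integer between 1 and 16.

z_0 = 0 + 0i, c = -0.1620 + 0.2870i
Iter 1: z = -0.1620 + 0.2870i, |z|^2 = 0.1086
Iter 2: z = -0.2181 + 0.1940i, |z|^2 = 0.0852
Iter 3: z = -0.1521 + 0.2024i, |z|^2 = 0.0641
Iter 4: z = -0.1798 + 0.2255i, |z|^2 = 0.0832
Iter 5: z = -0.1805 + 0.2059i, |z|^2 = 0.0750
Iter 6: z = -0.1718 + 0.2127i, |z|^2 = 0.0748
Iter 7: z = -0.1777 + 0.2139i, |z|^2 = 0.0773
Iter 8: z = -0.1762 + 0.2110i, |z|^2 = 0.0755
Iter 9: z = -0.1755 + 0.2127i, |z|^2 = 0.0760
Iter 10: z = -0.1764 + 0.2124i, |z|^2 = 0.0762
Iter 11: z = -0.1760 + 0.2121i, |z|^2 = 0.0759
Iter 12: z = -0.1760 + 0.2124i, |z|^2 = 0.0761
Iter 13: z = -0.1761 + 0.2122i, |z|^2 = 0.0761
Iter 14: z = -0.1760 + 0.2122i, |z|^2 = 0.0760
Iter 15: z = -0.1761 + 0.2123i, |z|^2 = 0.0761

Answer: 16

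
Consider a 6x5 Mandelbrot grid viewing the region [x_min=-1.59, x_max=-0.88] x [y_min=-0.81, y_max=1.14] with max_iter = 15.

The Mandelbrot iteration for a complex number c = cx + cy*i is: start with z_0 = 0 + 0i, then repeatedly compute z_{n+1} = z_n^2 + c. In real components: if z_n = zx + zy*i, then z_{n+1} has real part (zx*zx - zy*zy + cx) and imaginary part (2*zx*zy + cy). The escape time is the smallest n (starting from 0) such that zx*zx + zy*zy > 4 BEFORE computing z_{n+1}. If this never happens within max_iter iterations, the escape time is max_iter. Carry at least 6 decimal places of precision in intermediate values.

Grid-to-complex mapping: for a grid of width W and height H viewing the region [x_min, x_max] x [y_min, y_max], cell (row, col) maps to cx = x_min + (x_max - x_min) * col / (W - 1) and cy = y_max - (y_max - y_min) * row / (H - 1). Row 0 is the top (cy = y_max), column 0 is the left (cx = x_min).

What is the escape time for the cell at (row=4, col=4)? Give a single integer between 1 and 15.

z_0 = 0 + 0i, c = -1.0220 + -0.8100i
Iter 1: z = -1.0220 + -0.8100i, |z|^2 = 1.7006
Iter 2: z = -0.6336 + 0.8456i, |z|^2 = 1.1166
Iter 3: z = -1.3356 + -1.8816i, |z|^2 = 5.3244
Escaped at iteration 3

Answer: 3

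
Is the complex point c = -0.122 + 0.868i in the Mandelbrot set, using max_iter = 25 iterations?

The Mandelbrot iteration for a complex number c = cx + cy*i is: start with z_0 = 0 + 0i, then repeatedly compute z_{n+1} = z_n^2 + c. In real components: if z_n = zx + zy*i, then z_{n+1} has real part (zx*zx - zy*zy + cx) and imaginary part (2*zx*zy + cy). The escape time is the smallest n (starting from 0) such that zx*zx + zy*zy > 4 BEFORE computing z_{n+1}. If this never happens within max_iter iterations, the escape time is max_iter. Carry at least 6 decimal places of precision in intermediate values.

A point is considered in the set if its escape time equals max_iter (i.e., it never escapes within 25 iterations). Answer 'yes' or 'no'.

z_0 = 0 + 0i, c = -0.1220 + 0.8680i
Iter 1: z = -0.1220 + 0.8680i, |z|^2 = 0.7683
Iter 2: z = -0.8605 + 0.6562i, |z|^2 = 1.1711
Iter 3: z = 0.1879 + -0.2614i, |z|^2 = 0.1036
Iter 4: z = -0.1550 + 0.7698i, |z|^2 = 0.6166
Iter 5: z = -0.6905 + 0.6294i, |z|^2 = 0.8729
Iter 6: z = -0.0413 + -0.0012i, |z|^2 = 0.0017
Iter 7: z = -0.1203 + 0.8681i, |z|^2 = 0.7681
Iter 8: z = -0.8611 + 0.6591i, |z|^2 = 1.1760
Iter 9: z = 0.1851 + -0.2672i, |z|^2 = 0.1056
Iter 10: z = -0.1592 + 0.7691i, |z|^2 = 0.6169
Iter 11: z = -0.6882 + 0.6232i, |z|^2 = 0.8620
Iter 12: z = -0.0368 + 0.0102i, |z|^2 = 0.0015
Iter 13: z = -0.1208 + 0.8672i, |z|^2 = 0.7667
Iter 14: z = -0.8595 + 0.6586i, |z|^2 = 1.1725
Iter 15: z = 0.1831 + -0.2641i, |z|^2 = 0.1033
Iter 16: z = -0.1582 + 0.7713i, |z|^2 = 0.6199
Iter 17: z = -0.6918 + 0.6239i, |z|^2 = 0.8679
Iter 18: z = -0.0327 + 0.0047i, |z|^2 = 0.0011
Iter 19: z = -0.1210 + 0.8677i, |z|^2 = 0.7675
Iter 20: z = -0.8603 + 0.6581i, |z|^2 = 1.1731
Iter 21: z = 0.1850 + -0.2643i, |z|^2 = 0.1041
Iter 22: z = -0.1576 + 0.7702i, |z|^2 = 0.6181
Iter 23: z = -0.6904 + 0.6252i, |z|^2 = 0.8675
Iter 24: z = -0.0362 + 0.0047i, |z|^2 = 0.0013
Did not escape in 25 iterations → in set

Answer: yes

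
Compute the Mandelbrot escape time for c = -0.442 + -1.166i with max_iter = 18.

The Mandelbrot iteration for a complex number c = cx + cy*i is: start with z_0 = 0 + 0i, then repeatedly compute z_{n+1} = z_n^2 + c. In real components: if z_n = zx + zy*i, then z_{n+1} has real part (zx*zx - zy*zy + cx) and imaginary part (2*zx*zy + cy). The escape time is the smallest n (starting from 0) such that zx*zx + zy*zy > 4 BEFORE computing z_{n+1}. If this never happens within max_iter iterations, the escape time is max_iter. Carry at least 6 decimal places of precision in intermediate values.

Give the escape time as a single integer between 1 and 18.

z_0 = 0 + 0i, c = -0.4420 + -1.1660i
Iter 1: z = -0.4420 + -1.1660i, |z|^2 = 1.5549
Iter 2: z = -1.6062 + -0.1353i, |z|^2 = 2.5981
Iter 3: z = 2.1196 + -0.7315i, |z|^2 = 5.0276
Escaped at iteration 3

Answer: 3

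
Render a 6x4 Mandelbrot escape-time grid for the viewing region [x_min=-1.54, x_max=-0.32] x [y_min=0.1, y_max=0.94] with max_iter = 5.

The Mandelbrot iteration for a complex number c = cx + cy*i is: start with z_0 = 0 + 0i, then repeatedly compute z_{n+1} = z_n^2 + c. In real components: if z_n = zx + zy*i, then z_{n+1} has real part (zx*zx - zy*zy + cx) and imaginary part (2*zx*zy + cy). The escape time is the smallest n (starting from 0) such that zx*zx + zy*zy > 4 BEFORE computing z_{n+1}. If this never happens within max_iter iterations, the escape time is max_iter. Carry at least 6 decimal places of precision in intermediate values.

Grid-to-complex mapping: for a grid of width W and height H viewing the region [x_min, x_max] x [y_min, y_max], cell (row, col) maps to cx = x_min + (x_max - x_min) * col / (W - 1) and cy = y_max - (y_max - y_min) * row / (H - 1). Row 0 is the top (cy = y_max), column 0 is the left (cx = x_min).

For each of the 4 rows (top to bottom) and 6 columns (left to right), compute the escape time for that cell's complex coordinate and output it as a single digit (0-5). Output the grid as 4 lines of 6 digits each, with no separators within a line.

Answer: 333345
334555
455555
555555

Derivation:
(row=0, col=0): c = -1.5400 + 0.9400i → escape time 3
(row=0, col=1): c = -1.2960 + 0.9400i → escape time 3
(row=0, col=2): c = -1.0520 + 0.9400i → escape time 3
(row=0, col=3): c = -0.8080 + 0.9400i → escape time 3
(row=0, col=4): c = -0.5640 + 0.9400i → escape time 4
(row=0, col=5): c = -0.3200 + 0.9400i → escape time 5
(row=1, col=0): c = -1.5400 + 0.6600i → escape time 3
(row=1, col=1): c = -1.2960 + 0.6600i → escape time 3
(row=1, col=2): c = -1.0520 + 0.6600i → escape time 4
(row=1, col=3): c = -0.8080 + 0.6600i → escape time 5
(row=1, col=4): c = -0.5640 + 0.6600i → escape time 5
(row=1, col=5): c = -0.3200 + 0.6600i → escape time 5
(row=2, col=0): c = -1.5400 + 0.3800i → escape time 4
(row=2, col=1): c = -1.2960 + 0.3800i → escape time 5
(row=2, col=2): c = -1.0520 + 0.3800i → escape time 5
(row=2, col=3): c = -0.8080 + 0.3800i → escape time 5
(row=2, col=4): c = -0.5640 + 0.3800i → escape time 5
(row=2, col=5): c = -0.3200 + 0.3800i → escape time 5
(row=3, col=0): c = -1.5400 + 0.1000i → escape time 5
(row=3, col=1): c = -1.2960 + 0.1000i → escape time 5
(row=3, col=2): c = -1.0520 + 0.1000i → escape time 5
(row=3, col=3): c = -0.8080 + 0.1000i → escape time 5
(row=3, col=4): c = -0.5640 + 0.1000i → escape time 5
(row=3, col=5): c = -0.3200 + 0.1000i → escape time 5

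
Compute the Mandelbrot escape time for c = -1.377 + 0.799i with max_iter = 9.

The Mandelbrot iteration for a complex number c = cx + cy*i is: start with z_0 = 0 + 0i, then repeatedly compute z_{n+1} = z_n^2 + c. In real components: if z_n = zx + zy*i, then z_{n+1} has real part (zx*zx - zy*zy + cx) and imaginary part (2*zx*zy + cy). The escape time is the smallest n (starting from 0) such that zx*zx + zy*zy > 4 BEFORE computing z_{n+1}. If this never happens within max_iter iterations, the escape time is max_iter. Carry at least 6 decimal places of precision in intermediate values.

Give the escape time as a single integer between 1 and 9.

z_0 = 0 + 0i, c = -1.3770 + 0.7990i
Iter 1: z = -1.3770 + 0.7990i, |z|^2 = 2.5345
Iter 2: z = -0.1193 + -1.4014i, |z|^2 = 1.9783
Iter 3: z = -3.3268 + 1.1333i, |z|^2 = 12.3521
Escaped at iteration 3

Answer: 3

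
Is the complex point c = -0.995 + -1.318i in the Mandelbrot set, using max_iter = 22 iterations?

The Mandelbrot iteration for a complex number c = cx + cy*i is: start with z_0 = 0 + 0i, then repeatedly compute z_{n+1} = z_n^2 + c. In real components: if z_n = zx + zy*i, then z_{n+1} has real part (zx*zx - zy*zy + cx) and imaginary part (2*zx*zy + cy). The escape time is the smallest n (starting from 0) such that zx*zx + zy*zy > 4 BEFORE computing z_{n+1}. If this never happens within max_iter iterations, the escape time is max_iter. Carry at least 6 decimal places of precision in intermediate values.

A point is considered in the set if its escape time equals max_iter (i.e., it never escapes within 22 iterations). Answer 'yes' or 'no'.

Answer: no

Derivation:
z_0 = 0 + 0i, c = -0.9950 + -1.3180i
Iter 1: z = -0.9950 + -1.3180i, |z|^2 = 2.7271
Iter 2: z = -1.7421 + 1.3048i, |z|^2 = 4.7375
Escaped at iteration 2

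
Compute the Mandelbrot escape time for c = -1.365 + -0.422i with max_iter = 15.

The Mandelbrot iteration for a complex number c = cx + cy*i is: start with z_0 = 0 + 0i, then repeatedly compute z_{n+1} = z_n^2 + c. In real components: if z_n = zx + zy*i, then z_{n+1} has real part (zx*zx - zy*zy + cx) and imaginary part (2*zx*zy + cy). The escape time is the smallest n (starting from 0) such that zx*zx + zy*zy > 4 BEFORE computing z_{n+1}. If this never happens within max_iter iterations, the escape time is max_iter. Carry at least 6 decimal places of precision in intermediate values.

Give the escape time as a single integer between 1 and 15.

z_0 = 0 + 0i, c = -1.3650 + -0.4220i
Iter 1: z = -1.3650 + -0.4220i, |z|^2 = 2.0413
Iter 2: z = 0.3201 + 0.7301i, |z|^2 = 0.6355
Iter 3: z = -1.7955 + 0.0454i, |z|^2 = 3.2259
Iter 4: z = 1.8567 + -0.5852i, |z|^2 = 3.7900
Iter 5: z = 1.7401 + -2.5951i, |z|^2 = 9.7623
Escaped at iteration 5

Answer: 5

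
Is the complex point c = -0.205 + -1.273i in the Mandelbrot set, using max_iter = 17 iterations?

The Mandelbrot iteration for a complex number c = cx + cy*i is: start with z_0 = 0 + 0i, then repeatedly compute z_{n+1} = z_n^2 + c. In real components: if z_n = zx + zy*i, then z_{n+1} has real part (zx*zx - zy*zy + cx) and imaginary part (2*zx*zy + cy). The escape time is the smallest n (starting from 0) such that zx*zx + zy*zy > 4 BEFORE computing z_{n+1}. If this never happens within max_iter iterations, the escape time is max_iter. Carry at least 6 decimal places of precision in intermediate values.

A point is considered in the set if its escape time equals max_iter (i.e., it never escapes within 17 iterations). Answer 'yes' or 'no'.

Answer: no

Derivation:
z_0 = 0 + 0i, c = -0.2050 + -1.2730i
Iter 1: z = -0.2050 + -1.2730i, |z|^2 = 1.6626
Iter 2: z = -1.7835 + -0.7511i, |z|^2 = 3.7450
Iter 3: z = 2.4118 + 1.4061i, |z|^2 = 7.7937
Escaped at iteration 3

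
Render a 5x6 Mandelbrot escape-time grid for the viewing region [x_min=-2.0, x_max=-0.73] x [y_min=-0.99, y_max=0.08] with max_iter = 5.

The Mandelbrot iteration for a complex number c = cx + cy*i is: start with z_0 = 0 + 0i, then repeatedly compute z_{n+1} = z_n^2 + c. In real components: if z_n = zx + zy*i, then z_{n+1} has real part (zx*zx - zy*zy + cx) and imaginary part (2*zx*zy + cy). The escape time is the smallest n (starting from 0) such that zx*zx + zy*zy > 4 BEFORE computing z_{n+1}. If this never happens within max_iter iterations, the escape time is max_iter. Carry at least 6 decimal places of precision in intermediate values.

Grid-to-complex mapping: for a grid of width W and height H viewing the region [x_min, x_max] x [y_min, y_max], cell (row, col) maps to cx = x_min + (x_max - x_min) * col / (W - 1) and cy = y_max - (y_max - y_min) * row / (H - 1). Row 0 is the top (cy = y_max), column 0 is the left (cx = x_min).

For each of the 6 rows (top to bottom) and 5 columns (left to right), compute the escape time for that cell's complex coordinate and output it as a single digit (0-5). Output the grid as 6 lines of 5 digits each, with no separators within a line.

(row=0, col=0): c = -2.0000 + 0.0800i → escape time 1
(row=0, col=1): c = -1.6825 + 0.0800i → escape time 5
(row=0, col=2): c = -1.3650 + 0.0800i → escape time 5
(row=0, col=3): c = -1.0475 + 0.0800i → escape time 5
(row=0, col=4): c = -0.7300 + 0.0800i → escape time 5
(row=1, col=0): c = -2.0000 + -0.1340i → escape time 1
(row=1, col=1): c = -1.6825 + -0.1340i → escape time 5
(row=1, col=2): c = -1.3650 + -0.1340i → escape time 5
(row=1, col=3): c = -1.0475 + -0.1340i → escape time 5
(row=1, col=4): c = -0.7300 + -0.1340i → escape time 5
(row=2, col=0): c = -2.0000 + -0.3480i → escape time 1
(row=2, col=1): c = -1.6825 + -0.3480i → escape time 4
(row=2, col=2): c = -1.3650 + -0.3480i → escape time 5
(row=2, col=3): c = -1.0475 + -0.3480i → escape time 5
(row=2, col=4): c = -0.7300 + -0.3480i → escape time 5
(row=3, col=0): c = -2.0000 + -0.5620i → escape time 1
(row=3, col=1): c = -1.6825 + -0.5620i → escape time 3
(row=3, col=2): c = -1.3650 + -0.5620i → escape time 3
(row=3, col=3): c = -1.0475 + -0.5620i → escape time 5
(row=3, col=4): c = -0.7300 + -0.5620i → escape time 5
(row=4, col=0): c = -2.0000 + -0.7760i → escape time 1
(row=4, col=1): c = -1.6825 + -0.7760i → escape time 3
(row=4, col=2): c = -1.3650 + -0.7760i → escape time 3
(row=4, col=3): c = -1.0475 + -0.7760i → escape time 3
(row=4, col=4): c = -0.7300 + -0.7760i → escape time 4
(row=5, col=0): c = -2.0000 + -0.9900i → escape time 1
(row=5, col=1): c = -1.6825 + -0.9900i → escape time 2
(row=5, col=2): c = -1.3650 + -0.9900i → escape time 3
(row=5, col=3): c = -1.0475 + -0.9900i → escape time 3
(row=5, col=4): c = -0.7300 + -0.9900i → escape time 3

Answer: 15555
15555
14555
13355
13334
12333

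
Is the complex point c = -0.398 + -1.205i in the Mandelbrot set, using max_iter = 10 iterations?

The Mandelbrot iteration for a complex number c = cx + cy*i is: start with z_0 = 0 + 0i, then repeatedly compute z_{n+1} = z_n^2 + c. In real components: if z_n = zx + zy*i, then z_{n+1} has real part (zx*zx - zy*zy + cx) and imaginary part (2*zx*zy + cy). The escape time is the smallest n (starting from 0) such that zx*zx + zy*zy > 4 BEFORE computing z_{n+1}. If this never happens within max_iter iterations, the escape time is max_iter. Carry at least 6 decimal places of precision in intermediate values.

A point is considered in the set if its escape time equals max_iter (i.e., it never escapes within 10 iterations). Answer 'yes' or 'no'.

Answer: no

Derivation:
z_0 = 0 + 0i, c = -0.3980 + -1.2050i
Iter 1: z = -0.3980 + -1.2050i, |z|^2 = 1.6104
Iter 2: z = -1.6916 + -0.2458i, |z|^2 = 2.9220
Iter 3: z = 2.4032 + -0.3733i, |z|^2 = 5.9145
Escaped at iteration 3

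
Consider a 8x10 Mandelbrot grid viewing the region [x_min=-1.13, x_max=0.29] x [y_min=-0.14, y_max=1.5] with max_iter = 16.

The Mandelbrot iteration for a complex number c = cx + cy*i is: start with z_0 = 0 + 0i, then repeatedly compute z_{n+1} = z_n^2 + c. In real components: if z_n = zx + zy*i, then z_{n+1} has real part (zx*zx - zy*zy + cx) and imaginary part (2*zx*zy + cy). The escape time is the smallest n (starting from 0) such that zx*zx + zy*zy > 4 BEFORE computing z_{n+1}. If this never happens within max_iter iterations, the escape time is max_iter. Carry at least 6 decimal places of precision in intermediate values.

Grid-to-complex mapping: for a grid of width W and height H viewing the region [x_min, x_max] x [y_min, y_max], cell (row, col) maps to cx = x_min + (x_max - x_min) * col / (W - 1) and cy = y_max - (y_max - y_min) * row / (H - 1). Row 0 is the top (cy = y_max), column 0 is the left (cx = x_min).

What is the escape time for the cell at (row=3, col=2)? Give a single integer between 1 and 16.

Answer: 4

Derivation:
z_0 = 0 + 0i, c = -0.7243 + 0.9533i
Iter 1: z = -0.7243 + 0.9533i, |z|^2 = 1.4334
Iter 2: z = -1.1085 + -0.4276i, |z|^2 = 1.4117
Iter 3: z = 0.3217 + 1.9014i, |z|^2 = 3.7190
Iter 4: z = -4.2363 + 2.1767i, |z|^2 = 22.6842
Escaped at iteration 4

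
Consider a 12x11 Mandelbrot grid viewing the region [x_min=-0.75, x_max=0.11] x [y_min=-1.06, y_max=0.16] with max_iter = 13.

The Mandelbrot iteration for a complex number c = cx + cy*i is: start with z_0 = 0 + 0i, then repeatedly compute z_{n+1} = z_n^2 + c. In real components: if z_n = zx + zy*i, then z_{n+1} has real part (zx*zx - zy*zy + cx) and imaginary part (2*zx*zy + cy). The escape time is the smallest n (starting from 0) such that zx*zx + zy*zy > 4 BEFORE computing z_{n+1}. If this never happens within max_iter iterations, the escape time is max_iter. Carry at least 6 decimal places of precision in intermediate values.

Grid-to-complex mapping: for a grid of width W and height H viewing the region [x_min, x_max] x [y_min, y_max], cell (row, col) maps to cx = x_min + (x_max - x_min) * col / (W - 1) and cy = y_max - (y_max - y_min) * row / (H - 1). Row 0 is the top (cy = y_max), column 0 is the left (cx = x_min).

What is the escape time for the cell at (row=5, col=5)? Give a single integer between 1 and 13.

Answer: 13

Derivation:
z_0 = 0 + 0i, c = -0.3591 + -0.4500i
Iter 1: z = -0.3591 + -0.4500i, |z|^2 = 0.3314
Iter 2: z = -0.4326 + -0.1268i, |z|^2 = 0.2033
Iter 3: z = -0.1880 + -0.3403i, |z|^2 = 0.1511
Iter 4: z = -0.4395 + -0.3221i, |z|^2 = 0.2969
Iter 5: z = -0.2696 + -0.1669i, |z|^2 = 0.1006
Iter 6: z = -0.3142 + -0.3600i, |z|^2 = 0.2284
Iter 7: z = -0.3899 + -0.2237i, |z|^2 = 0.2021
Iter 8: z = -0.2571 + -0.2755i, |z|^2 = 0.1420
Iter 9: z = -0.3689 + -0.3083i, |z|^2 = 0.2312
Iter 10: z = -0.3181 + -0.2225i, |z|^2 = 0.1507
Iter 11: z = -0.3074 + -0.3084i, |z|^2 = 0.1897
Iter 12: z = -0.3597 + -0.2603i, |z|^2 = 0.1972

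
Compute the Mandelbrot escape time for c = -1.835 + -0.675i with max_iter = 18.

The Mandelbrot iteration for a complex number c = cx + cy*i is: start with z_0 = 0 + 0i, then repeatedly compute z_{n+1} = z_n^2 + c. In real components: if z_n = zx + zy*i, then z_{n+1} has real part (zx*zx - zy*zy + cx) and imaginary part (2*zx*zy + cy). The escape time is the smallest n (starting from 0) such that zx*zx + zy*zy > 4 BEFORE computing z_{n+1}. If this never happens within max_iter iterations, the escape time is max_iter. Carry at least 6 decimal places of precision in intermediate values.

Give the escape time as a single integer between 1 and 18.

z_0 = 0 + 0i, c = -1.8350 + -0.6750i
Iter 1: z = -1.8350 + -0.6750i, |z|^2 = 3.8228
Iter 2: z = 1.0766 + 1.8023i, |z|^2 = 4.4072
Escaped at iteration 2

Answer: 2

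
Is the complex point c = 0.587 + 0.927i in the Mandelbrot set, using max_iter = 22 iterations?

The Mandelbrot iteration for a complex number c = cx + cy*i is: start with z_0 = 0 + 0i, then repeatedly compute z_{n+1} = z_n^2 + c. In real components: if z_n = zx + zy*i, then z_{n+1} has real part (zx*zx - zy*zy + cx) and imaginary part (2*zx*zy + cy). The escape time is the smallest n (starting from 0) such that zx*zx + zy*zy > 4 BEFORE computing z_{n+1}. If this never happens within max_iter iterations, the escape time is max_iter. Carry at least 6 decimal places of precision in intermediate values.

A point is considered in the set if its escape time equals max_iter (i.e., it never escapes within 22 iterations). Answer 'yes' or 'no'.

Answer: no

Derivation:
z_0 = 0 + 0i, c = 0.5870 + 0.9270i
Iter 1: z = 0.5870 + 0.9270i, |z|^2 = 1.2039
Iter 2: z = 0.0722 + 2.0153i, |z|^2 = 4.0666
Escaped at iteration 2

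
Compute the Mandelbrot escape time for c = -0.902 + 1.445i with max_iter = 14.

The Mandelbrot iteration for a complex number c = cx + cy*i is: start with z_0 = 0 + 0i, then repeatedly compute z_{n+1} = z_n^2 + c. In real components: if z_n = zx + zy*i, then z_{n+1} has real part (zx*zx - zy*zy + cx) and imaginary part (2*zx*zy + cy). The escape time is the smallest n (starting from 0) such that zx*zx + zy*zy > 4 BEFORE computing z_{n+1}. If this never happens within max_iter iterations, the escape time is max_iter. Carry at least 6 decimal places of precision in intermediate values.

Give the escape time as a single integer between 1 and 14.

Answer: 2

Derivation:
z_0 = 0 + 0i, c = -0.9020 + 1.4450i
Iter 1: z = -0.9020 + 1.4450i, |z|^2 = 2.9016
Iter 2: z = -2.1764 + -1.1618i, |z|^2 = 6.0865
Escaped at iteration 2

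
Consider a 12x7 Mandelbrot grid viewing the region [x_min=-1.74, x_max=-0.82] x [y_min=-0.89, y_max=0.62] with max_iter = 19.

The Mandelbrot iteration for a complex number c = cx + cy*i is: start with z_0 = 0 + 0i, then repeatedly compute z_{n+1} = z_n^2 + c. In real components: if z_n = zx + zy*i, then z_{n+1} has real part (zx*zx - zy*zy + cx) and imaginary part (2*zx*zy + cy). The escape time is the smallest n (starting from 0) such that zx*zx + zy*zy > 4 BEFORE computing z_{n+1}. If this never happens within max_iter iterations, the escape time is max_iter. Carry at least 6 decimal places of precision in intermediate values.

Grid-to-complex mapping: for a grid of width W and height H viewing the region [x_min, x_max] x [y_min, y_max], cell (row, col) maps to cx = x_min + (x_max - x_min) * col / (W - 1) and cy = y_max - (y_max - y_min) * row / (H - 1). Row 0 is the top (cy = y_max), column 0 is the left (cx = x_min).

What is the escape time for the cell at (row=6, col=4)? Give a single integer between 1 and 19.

Answer: 3

Derivation:
z_0 = 0 + 0i, c = -1.4055 + -0.8900i
Iter 1: z = -1.4055 + -0.8900i, |z|^2 = 2.7674
Iter 2: z = -0.2223 + 1.6117i, |z|^2 = 2.6470
Iter 3: z = -3.9537 + -1.6064i, |z|^2 = 18.2120
Escaped at iteration 3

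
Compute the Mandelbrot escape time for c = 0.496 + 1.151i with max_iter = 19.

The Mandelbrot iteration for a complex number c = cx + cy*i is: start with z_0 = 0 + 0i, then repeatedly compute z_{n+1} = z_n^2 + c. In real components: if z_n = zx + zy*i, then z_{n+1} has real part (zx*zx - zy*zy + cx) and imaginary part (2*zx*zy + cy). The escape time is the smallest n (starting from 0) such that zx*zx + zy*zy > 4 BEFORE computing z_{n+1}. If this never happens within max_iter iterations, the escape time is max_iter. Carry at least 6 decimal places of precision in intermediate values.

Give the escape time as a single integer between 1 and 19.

Answer: 2

Derivation:
z_0 = 0 + 0i, c = 0.4960 + 1.1510i
Iter 1: z = 0.4960 + 1.1510i, |z|^2 = 1.5708
Iter 2: z = -0.5828 + 2.2928i, |z|^2 = 5.5965
Escaped at iteration 2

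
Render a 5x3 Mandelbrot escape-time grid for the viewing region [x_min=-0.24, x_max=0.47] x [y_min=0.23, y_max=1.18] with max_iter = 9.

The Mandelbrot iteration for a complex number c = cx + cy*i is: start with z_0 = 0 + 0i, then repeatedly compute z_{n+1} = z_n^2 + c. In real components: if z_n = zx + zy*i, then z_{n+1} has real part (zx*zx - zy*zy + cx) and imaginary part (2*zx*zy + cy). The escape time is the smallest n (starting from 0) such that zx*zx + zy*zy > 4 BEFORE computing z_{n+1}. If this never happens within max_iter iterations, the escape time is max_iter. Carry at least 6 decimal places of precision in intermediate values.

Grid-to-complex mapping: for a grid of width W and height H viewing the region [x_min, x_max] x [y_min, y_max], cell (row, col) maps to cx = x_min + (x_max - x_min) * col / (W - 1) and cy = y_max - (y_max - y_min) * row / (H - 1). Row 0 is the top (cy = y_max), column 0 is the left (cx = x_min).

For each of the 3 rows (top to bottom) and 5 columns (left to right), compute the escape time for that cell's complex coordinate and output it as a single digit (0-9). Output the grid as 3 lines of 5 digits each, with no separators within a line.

(row=0, col=0): c = -0.2400 + 1.1800i → escape time 3
(row=0, col=1): c = -0.0625 + 1.1800i → escape time 3
(row=0, col=2): c = 0.1150 + 1.1800i → escape time 3
(row=0, col=3): c = 0.2925 + 1.1800i → escape time 2
(row=0, col=4): c = 0.4700 + 1.1800i → escape time 2
(row=1, col=0): c = -0.2400 + 0.7050i → escape time 9
(row=1, col=1): c = -0.0625 + 0.7050i → escape time 9
(row=1, col=2): c = 0.1150 + 0.7050i → escape time 8
(row=1, col=3): c = 0.2925 + 0.7050i → escape time 6
(row=1, col=4): c = 0.4700 + 0.7050i → escape time 4
(row=2, col=0): c = -0.2400 + 0.2300i → escape time 9
(row=2, col=1): c = -0.0625 + 0.2300i → escape time 9
(row=2, col=2): c = 0.1150 + 0.2300i → escape time 9
(row=2, col=3): c = 0.2925 + 0.2300i → escape time 9
(row=2, col=4): c = 0.4700 + 0.2300i → escape time 6

Answer: 33322
99864
99996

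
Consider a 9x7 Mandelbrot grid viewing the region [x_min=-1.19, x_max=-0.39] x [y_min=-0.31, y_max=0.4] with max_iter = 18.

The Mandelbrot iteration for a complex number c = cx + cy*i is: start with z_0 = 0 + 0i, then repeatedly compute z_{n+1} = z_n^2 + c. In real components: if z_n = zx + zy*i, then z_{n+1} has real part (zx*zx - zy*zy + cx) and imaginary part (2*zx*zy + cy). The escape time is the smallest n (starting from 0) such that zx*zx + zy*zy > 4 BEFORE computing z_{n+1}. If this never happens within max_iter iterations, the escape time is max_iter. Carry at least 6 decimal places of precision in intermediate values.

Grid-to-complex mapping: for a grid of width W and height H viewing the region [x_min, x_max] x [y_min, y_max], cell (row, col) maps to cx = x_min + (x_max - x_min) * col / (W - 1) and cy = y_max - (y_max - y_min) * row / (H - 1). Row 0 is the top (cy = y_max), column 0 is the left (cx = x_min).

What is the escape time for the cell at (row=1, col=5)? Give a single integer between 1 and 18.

Answer: 18

Derivation:
z_0 = 0 + 0i, c = -0.6900 + 0.2817i
Iter 1: z = -0.6900 + 0.2817i, |z|^2 = 0.5554
Iter 2: z = -0.2932 + -0.1070i, |z|^2 = 0.0974
Iter 3: z = -0.6155 + 0.3444i, |z|^2 = 0.4974
Iter 4: z = -0.4298 + -0.1423i, |z|^2 = 0.2050
Iter 5: z = -0.5255 + 0.4040i, |z|^2 = 0.4394
Iter 6: z = -0.5771 + -0.1429i, |z|^2 = 0.3535
Iter 7: z = -0.3774 + 0.4466i, |z|^2 = 0.3419
Iter 8: z = -0.7471 + -0.0555i, |z|^2 = 0.5612
Iter 9: z = -0.1350 + 0.3646i, |z|^2 = 0.1511
Iter 10: z = -0.8047 + 0.1832i, |z|^2 = 0.6811
Iter 11: z = -0.0761 + -0.0132i, |z|^2 = 0.0060
Iter 12: z = -0.6844 + 0.2837i, |z|^2 = 0.5489
Iter 13: z = -0.3021 + -0.1066i, |z|^2 = 0.1026
Iter 14: z = -0.6101 + 0.3461i, |z|^2 = 0.4920
Iter 15: z = -0.4375 + -0.1406i, |z|^2 = 0.2112
Iter 16: z = -0.5183 + 0.4047i, |z|^2 = 0.4325
Iter 17: z = -0.5851 + -0.1379i, |z|^2 = 0.3614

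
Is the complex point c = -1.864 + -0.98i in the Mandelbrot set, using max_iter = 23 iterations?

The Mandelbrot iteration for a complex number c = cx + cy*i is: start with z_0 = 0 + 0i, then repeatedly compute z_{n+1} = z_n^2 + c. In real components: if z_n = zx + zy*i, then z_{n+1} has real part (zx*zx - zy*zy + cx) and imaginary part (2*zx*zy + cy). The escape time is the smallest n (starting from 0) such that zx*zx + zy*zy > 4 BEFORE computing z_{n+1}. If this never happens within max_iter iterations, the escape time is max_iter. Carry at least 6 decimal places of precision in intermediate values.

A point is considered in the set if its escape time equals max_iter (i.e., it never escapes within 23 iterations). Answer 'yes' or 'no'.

Answer: no

Derivation:
z_0 = 0 + 0i, c = -1.8640 + -0.9800i
Iter 1: z = -1.8640 + -0.9800i, |z|^2 = 4.4349
Escaped at iteration 1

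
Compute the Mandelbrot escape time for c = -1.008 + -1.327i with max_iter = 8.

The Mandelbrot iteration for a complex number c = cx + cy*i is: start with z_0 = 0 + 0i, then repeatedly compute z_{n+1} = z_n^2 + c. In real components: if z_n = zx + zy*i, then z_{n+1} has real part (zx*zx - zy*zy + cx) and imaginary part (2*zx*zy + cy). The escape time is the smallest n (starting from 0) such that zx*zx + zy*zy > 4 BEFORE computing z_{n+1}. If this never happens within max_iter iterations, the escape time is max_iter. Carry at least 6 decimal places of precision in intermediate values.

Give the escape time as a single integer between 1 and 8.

Answer: 2

Derivation:
z_0 = 0 + 0i, c = -1.0080 + -1.3270i
Iter 1: z = -1.0080 + -1.3270i, |z|^2 = 2.7770
Iter 2: z = -1.7529 + 1.3482i, |z|^2 = 4.8903
Escaped at iteration 2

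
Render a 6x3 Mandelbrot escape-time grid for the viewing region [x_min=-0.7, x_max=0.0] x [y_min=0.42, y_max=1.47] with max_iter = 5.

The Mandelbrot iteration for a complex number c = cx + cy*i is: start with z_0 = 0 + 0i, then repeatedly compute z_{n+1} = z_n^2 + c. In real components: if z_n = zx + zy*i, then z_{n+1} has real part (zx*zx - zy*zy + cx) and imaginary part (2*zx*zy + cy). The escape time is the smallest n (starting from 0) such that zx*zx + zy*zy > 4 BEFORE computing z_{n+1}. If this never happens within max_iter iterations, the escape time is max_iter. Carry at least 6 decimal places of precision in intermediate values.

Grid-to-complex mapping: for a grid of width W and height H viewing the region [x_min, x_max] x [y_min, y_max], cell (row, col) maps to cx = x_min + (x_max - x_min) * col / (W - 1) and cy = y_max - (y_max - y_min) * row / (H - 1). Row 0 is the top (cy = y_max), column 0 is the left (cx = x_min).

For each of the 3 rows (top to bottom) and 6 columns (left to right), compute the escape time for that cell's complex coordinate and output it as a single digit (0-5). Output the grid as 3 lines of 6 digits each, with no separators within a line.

(row=0, col=0): c = -0.7000 + 1.4700i → escape time 2
(row=0, col=1): c = -0.5600 + 1.4700i → escape time 2
(row=0, col=2): c = -0.4200 + 1.4700i → escape time 2
(row=0, col=3): c = -0.2800 + 1.4700i → escape time 2
(row=0, col=4): c = -0.1400 + 1.4700i → escape time 2
(row=0, col=5): c = 0.0000 + 1.4700i → escape time 2
(row=1, col=0): c = -0.7000 + 0.9450i → escape time 4
(row=1, col=1): c = -0.5600 + 0.9450i → escape time 4
(row=1, col=2): c = -0.4200 + 0.9450i → escape time 5
(row=1, col=3): c = -0.2800 + 0.9450i → escape time 5
(row=1, col=4): c = -0.1400 + 0.9450i → escape time 5
(row=1, col=5): c = 0.0000 + 0.9450i → escape time 5
(row=2, col=0): c = -0.7000 + 0.4200i → escape time 5
(row=2, col=1): c = -0.5600 + 0.4200i → escape time 5
(row=2, col=2): c = -0.4200 + 0.4200i → escape time 5
(row=2, col=3): c = -0.2800 + 0.4200i → escape time 5
(row=2, col=4): c = -0.1400 + 0.4200i → escape time 5
(row=2, col=5): c = 0.0000 + 0.4200i → escape time 5

Answer: 222222
445555
555555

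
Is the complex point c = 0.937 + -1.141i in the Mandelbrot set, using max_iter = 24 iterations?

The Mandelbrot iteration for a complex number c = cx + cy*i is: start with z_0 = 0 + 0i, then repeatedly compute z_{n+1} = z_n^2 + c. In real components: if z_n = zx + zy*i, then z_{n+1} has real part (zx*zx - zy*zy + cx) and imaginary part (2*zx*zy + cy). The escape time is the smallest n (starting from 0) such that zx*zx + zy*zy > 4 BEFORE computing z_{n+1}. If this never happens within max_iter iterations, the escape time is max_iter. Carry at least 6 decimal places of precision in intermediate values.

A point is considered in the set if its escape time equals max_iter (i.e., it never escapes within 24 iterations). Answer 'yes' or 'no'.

Answer: no

Derivation:
z_0 = 0 + 0i, c = 0.9370 + -1.1410i
Iter 1: z = 0.9370 + -1.1410i, |z|^2 = 2.1799
Iter 2: z = 0.5131 + -3.2792i, |z|^2 = 11.0166
Escaped at iteration 2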